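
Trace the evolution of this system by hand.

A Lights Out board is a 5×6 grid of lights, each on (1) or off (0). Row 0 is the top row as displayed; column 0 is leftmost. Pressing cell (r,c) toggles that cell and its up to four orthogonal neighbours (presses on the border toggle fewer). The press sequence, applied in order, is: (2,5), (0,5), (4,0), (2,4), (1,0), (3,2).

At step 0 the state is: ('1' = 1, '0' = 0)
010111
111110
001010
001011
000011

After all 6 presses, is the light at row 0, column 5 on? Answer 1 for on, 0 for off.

0

step 0: 010111
111110
001010
001011
000011
step 1: 010111
111111
001001
001010
000011
step 2: 010100
111110
001001
001010
000011
step 3: 010100
111110
001001
101010
110011
step 4: 010100
111100
001110
101000
110011
step 5: 110100
001100
101110
101000
110011
step 6: 110100
001100
100110
110100
111011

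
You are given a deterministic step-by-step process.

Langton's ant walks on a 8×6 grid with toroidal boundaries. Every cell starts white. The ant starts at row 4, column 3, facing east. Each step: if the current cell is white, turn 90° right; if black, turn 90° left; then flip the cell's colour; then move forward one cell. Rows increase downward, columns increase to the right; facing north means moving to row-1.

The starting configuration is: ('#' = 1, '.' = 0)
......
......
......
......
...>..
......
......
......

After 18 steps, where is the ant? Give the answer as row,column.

3,2

gen 0: ......
......
......
......
...>..
......
......
......
gen 1: ......
......
......
......
...#..
...v..
......
......
gen 2: ......
......
......
......
...#..
..<#..
......
......
gen 3: ......
......
......
......
..^#..
..##..
......
......
gen 4: ......
......
......
......
..#>..
..##..
......
......
gen 5: ......
......
......
...^..
..#...
..##..
......
......
gen 6: ......
......
......
...#>.
..#...
..##..
......
......
gen 7: ......
......
......
...##.
..#.v.
..##..
......
......
gen 8: ......
......
......
...##.
..#<#.
..##..
......
......
gen 9: ......
......
......
...^#.
..###.
..##..
......
......
gen 10: ......
......
......
..<.#.
..###.
..##..
......
......
gen 11: ......
......
..^...
..#.#.
..###.
..##..
......
......
gen 12: ......
......
..#>..
..#.#.
..###.
..##..
......
......
gen 13: ......
......
..##..
..#v#.
..###.
..##..
......
......
gen 14: ......
......
..##..
..<##.
..###.
..##..
......
......
gen 15: ......
......
..##..
...##.
..v##.
..##..
......
......
gen 16: ......
......
..##..
...##.
...>#.
..##..
......
......
gen 17: ......
......
..##..
...^#.
....#.
..##..
......
......
gen 18: ......
......
..##..
..<.#.
....#.
..##..
......
......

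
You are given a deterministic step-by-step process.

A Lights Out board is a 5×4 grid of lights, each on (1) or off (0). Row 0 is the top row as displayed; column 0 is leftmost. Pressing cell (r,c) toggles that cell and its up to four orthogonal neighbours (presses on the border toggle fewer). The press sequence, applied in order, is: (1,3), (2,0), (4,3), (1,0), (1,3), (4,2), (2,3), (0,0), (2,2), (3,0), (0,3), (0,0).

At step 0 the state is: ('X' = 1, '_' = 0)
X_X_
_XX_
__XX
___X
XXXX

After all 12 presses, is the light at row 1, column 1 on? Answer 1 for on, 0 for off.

k=0  X_X_
_XX_
__XX
___X
XXXX
k=1  X_XX
_X_X
__X_
___X
XXXX
k=2  X_XX
XX_X
XXX_
X__X
XXXX
k=3  X_XX
XX_X
XXX_
X___
XX__
k=4  __XX
___X
_XX_
X___
XX__
k=5  __X_
__X_
_XXX
X___
XX__
k=6  __X_
__X_
_XXX
X_X_
X_XX
k=7  __X_
__XX
_X__
X_XX
X_XX
k=8  XXX_
X_XX
_X__
X_XX
X_XX
k=9  XXX_
X__X
__XX
X__X
X_XX
k=10  XXX_
X__X
X_XX
_X_X
__XX
k=11  XX_X
X___
X_XX
_X_X
__XX
k=12  ___X
____
X_XX
_X_X
__XX

0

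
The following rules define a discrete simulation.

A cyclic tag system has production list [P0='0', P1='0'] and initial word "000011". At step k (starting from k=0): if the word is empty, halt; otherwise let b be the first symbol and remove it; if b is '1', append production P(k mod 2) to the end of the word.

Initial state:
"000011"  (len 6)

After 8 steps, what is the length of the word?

0

step 0: "000011"  (len 6)
step 1: "00011"  (len 5)
step 2: "0011"  (len 4)
step 3: "011"  (len 3)
step 4: "11"  (len 2)
step 5: "10"  (len 2)
step 6: "00"  (len 2)
step 7: "0"  (len 1)
step 8: (halted — word empty)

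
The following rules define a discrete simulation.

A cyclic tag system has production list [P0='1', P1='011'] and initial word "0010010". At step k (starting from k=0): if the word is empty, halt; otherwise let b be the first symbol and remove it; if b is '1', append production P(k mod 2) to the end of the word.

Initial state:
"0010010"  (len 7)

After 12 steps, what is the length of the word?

6

gen 0: "0010010"  (len 7)
gen 1: "010010"  (len 6)
gen 2: "10010"  (len 5)
gen 3: "00101"  (len 5)
gen 4: "0101"  (len 4)
gen 5: "101"  (len 3)
gen 6: "01011"  (len 5)
gen 7: "1011"  (len 4)
gen 8: "011011"  (len 6)
gen 9: "11011"  (len 5)
gen 10: "1011011"  (len 7)
gen 11: "0110111"  (len 7)
gen 12: "110111"  (len 6)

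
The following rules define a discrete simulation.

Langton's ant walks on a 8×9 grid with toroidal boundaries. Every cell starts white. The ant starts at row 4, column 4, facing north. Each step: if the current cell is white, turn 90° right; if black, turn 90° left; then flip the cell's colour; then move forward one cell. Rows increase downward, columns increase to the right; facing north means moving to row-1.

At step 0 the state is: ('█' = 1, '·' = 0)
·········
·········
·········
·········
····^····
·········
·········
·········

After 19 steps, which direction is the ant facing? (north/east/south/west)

t=0: ·········
·········
·········
·········
····^····
·········
·········
·········
t=1: ·········
·········
·········
·········
····█>···
·········
·········
·········
t=2: ·········
·········
·········
·········
····██···
·····v···
·········
·········
t=3: ·········
·········
·········
·········
····██···
····<█···
·········
·········
t=4: ·········
·········
·········
·········
····^█···
····██···
·········
·········
t=5: ·········
·········
·········
·········
···<·█···
····██···
·········
·········
t=6: ·········
·········
·········
···^·····
···█·█···
····██···
·········
·········
t=7: ·········
·········
·········
···█>····
···█·█···
····██···
·········
·········
t=8: ·········
·········
·········
···██····
···█v█···
····██···
·········
·········
t=9: ·········
·········
·········
···██····
···<██···
····██···
·········
·········
t=10: ·········
·········
·········
···██····
····██···
···v██···
·········
·········
t=11: ·········
·········
·········
···██····
····██···
··<███···
·········
·········
t=12: ·········
·········
·········
···██····
··^·██···
··████···
·········
·········
t=13: ·········
·········
·········
···██····
··█>██···
··████···
·········
·········
t=14: ·········
·········
·········
···██····
··████···
··█v██···
·········
·········
t=15: ·········
·········
·········
···██····
··████···
··█·>█···
·········
·········
t=16: ·········
·········
·········
···██····
··██^█···
··█··█···
·········
·········
t=17: ·········
·········
·········
···██····
··█<·█···
··█··█···
·········
·········
t=18: ·········
·········
·········
···██····
··█··█···
··█v·█···
·········
·········
t=19: ·········
·········
·········
···██····
··█··█···
··<█·█···
·········
·········

west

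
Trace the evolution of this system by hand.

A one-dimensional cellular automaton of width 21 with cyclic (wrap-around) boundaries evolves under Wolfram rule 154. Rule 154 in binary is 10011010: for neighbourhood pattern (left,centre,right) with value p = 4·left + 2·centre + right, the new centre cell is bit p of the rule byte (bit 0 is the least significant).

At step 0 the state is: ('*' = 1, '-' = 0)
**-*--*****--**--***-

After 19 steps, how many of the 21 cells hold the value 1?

13

gen 0: **-*--*****--**--***-
gen 1: *---******-***-****--
gen 2: -*-******--**--***-**
gen 3: ---*****-***-****--*-
gen 4: --*****--**--***-**-*
gen 5: ******-***-****--*---
gen 6: *****--**--***-**-*-*
gen 7: ****-***-****--*----*
gen 8: ***--**--***-**-*--**
gen 9: **-***-****--*---****
gen 10: *--**--***-**-*-*****
gen 11: -***-****--*----*****
gen 12: -**--***-**-*--*****-
gen 13: **-****--*---******-*
gen 14: *--***-**-*-******--*
gen 15: -****--*----*****-***
gen 16: -***-**-*--*****--**-
gen 17: ***--*---******-***-*
gen 18: **-**-*-******--**--*
gen 19: *--*----*****-***-***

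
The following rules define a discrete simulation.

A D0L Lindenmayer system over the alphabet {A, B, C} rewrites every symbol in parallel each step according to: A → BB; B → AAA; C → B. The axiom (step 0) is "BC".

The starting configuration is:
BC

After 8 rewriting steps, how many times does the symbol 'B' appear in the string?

1296

k=0  BC
k=1  AAAB
k=2  BBBBBBAAA
k=3  AAAAAAAAAAAAAAAAAABBBBBB
k=4  BBBBBBBBBBBBBBBBBBBBBBBBBBBBBBBBBBBBAAAAAAAAAAAAAAAAAA
k=5  AAAAAAAAAAAAAAAAAAAAAAAAAAAAAAAAAAAAAAAAAAAAAAAAAAAAAAAAAA…AAAAAAAAAAAAAAAAAAAAAABBBBBBBBBBBBBBBBBBBBBBBBBBBBBBBBBBBB  (len 144)
k=6  BBBBBBBBBBBBBBBBBBBBBBBBBBBBBBBBBBBBBBBBBBBBBBBBBBBBBBBBBB…AAAAAAAAAAAAAAAAAAAAAAAAAAAAAAAAAAAAAAAAAAAAAAAAAAAAAAAAAA  (len 324)
k=7  AAAAAAAAAAAAAAAAAAAAAAAAAAAAAAAAAAAAAAAAAAAAAAAAAAAAAAAAAA…BBBBBBBBBBBBBBBBBBBBBBBBBBBBBBBBBBBBBBBBBBBBBBBBBBBBBBBBBB  (len 864)
k=8  BBBBBBBBBBBBBBBBBBBBBBBBBBBBBBBBBBBBBBBBBBBBBBBBBBBBBBBBBB…AAAAAAAAAAAAAAAAAAAAAAAAAAAAAAAAAAAAAAAAAAAAAAAAAAAAAAAAAA  (len 1944)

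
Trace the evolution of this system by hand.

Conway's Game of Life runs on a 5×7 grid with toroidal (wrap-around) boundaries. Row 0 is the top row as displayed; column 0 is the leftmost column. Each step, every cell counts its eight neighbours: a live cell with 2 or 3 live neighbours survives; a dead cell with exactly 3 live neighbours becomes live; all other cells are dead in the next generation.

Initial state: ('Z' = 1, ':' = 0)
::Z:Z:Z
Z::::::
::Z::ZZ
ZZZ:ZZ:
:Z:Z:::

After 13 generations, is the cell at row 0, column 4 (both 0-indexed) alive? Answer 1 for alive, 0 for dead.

1

0) ::Z:Z:Z
Z::::::
::Z::ZZ
ZZZ:ZZ:
:Z:Z:::
1) ZZZZ:::
ZZ:Z:::
::ZZZZ:
Z:::ZZ:
::::::Z
2) :::Z::Z
Z:::::Z
Z:Z::Z:
:::::::
::ZZZZZ
3) ::ZZ:::
ZZ:::Z:
ZZ:::::
:ZZ::::
::ZZZZZ
4) Z::::::
Z:::::Z
::::::Z
::::ZZZ
::::ZZ:
5) Z::::Z:
Z:::::Z
:::::::
::::Z:Z
::::Z::
6) Z::::Z:
Z:::::Z
Z::::ZZ
:::::Z:
::::Z:Z
7) Z::::Z:
:Z:::::
Z::::Z:
Z:::Z::
::::Z:Z
8) Z::::ZZ
ZZ:::::
ZZ::::Z
Z:::Z::
Z:::Z:Z
9) :::::Z:
:::::Z:
::::::Z
:::::::
:Z::Z::
10) ::::ZZ:
:::::ZZ
:::::::
:::::::
:::::::
11) ::::ZZZ
::::ZZZ
:::::::
:::::::
:::::::
12) ::::Z:Z
::::Z:Z
:::::Z:
:::::::
:::::Z:
13) ::::Z:Z
::::Z:Z
:::::Z:
:::::::
:::::Z:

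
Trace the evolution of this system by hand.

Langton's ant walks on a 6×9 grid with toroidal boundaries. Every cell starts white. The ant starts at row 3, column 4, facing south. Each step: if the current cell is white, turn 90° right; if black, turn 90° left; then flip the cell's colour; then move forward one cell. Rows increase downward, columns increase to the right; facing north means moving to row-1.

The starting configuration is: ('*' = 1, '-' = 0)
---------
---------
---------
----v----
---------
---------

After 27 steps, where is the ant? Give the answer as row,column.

gen 0: ---------
---------
---------
----v----
---------
---------
gen 1: ---------
---------
---------
---<*----
---------
---------
gen 2: ---------
---------
---^-----
---**----
---------
---------
gen 3: ---------
---------
---*>----
---**----
---------
---------
gen 4: ---------
---------
---**----
---*v----
---------
---------
gen 5: ---------
---------
---**----
---*->---
---------
---------
gen 6: ---------
---------
---**----
---*-*---
-----v---
---------
gen 7: ---------
---------
---**----
---*-*---
----<*---
---------
gen 8: ---------
---------
---**----
---*^*---
----**---
---------
gen 9: ---------
---------
---**----
---**>---
----**---
---------
gen 10: ---------
---------
---**^---
---**----
----**---
---------
gen 11: ---------
---------
---***>--
---**----
----**---
---------
gen 12: ---------
---------
---****--
---**-v--
----**---
---------
gen 13: ---------
---------
---****--
---**<*--
----**---
---------
gen 14: ---------
---------
---**^*--
---****--
----**---
---------
gen 15: ---------
---------
---*<-*--
---****--
----**---
---------
gen 16: ---------
---------
---*--*--
---*v**--
----**---
---------
gen 17: ---------
---------
---*--*--
---*->*--
----**---
---------
gen 18: ---------
---------
---*-^*--
---*--*--
----**---
---------
gen 19: ---------
---------
---*-*>--
---*--*--
----**---
---------
gen 20: ---------
------^--
---*-*---
---*--*--
----**---
---------
gen 21: ---------
------*>-
---*-*---
---*--*--
----**---
---------
gen 22: ---------
------**-
---*-*-v-
---*--*--
----**---
---------
gen 23: ---------
------**-
---*-*<*-
---*--*--
----**---
---------
gen 24: ---------
------^*-
---*-***-
---*--*--
----**---
---------
gen 25: ---------
-----<-*-
---*-***-
---*--*--
----**---
---------
gen 26: -----^---
-----*-*-
---*-***-
---*--*--
----**---
---------
gen 27: -----*>--
-----*-*-
---*-***-
---*--*--
----**---
---------

0,6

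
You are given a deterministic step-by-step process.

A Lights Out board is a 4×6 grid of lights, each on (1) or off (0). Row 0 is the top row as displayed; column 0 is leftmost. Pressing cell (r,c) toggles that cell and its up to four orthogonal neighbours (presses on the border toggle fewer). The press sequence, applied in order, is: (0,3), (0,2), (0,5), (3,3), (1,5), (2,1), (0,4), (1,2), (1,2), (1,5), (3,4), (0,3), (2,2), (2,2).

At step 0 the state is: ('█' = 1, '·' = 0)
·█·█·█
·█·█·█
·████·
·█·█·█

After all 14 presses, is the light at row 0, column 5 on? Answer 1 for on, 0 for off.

step 0: ·█·█·█
·█·█·█
·████·
·█·█·█
step 1: ·██·██
·█···█
·████·
·█·█·█
step 2: ···███
·██··█
·████·
·█·█·█
step 3: ···█··
·██···
·████·
·█·█·█
step 4: ···█··
·██···
·██·█·
·██·██
step 5: ···█·█
·██·██
·██·██
·██·██
step 6: ···█·█
··█·██
█···██
··█·██
step 7: ····█·
··█··█
█···██
··█·██
step 8: ··█·█·
·█·█·█
█·█·██
··█·██
step 9: ····█·
··█··█
█···██
··█·██
step 10: ····██
··█·█·
█···█·
··█·██
step 11: ····██
··█·█·
█·····
··██··
step 12: ··██·█
··███·
█·····
··██··
step 13: ··██·█
···██·
████··
···█··
step 14: ··██·█
··███·
█·····
··██··

1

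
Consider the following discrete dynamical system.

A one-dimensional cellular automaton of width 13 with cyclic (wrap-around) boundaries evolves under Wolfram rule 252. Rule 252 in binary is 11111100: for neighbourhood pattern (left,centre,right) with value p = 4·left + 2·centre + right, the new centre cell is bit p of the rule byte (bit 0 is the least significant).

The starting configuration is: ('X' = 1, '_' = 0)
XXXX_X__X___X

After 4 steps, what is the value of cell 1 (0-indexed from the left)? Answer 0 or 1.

1

t=0: XXXX_X__X___X
t=1: XXXXXXX_XX__X
t=2: XXXXXXXXXXX_X
t=3: XXXXXXXXXXXXX
t=4: XXXXXXXXXXXXX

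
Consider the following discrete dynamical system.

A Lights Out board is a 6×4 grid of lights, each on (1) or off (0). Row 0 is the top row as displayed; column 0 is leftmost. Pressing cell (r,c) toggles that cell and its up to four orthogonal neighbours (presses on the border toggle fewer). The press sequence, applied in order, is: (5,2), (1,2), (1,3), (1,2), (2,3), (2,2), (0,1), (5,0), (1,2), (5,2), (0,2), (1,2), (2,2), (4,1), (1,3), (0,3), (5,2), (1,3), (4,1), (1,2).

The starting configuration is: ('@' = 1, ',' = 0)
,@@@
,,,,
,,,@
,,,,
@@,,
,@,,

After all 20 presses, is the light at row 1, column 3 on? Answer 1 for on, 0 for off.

k=0  ,@@@
,,,,
,,,@
,,,,
@@,,
,@,,
k=1  ,@@@
,,,,
,,,@
,,,,
@@@,
,,@@
k=2  ,@,@
,@@@
,,@@
,,,,
@@@,
,,@@
k=3  ,@,,
,@,,
,,@,
,,,,
@@@,
,,@@
k=4  ,@@,
,,@@
,,,,
,,,,
@@@,
,,@@
k=5  ,@@,
,,@,
,,@@
,,,@
@@@,
,,@@
k=6  ,@@,
,,,,
,@,,
,,@@
@@@,
,,@@
k=7  @,,,
,@,,
,@,,
,,@@
@@@,
,,@@
k=8  @,,,
,@,,
,@,,
,,@@
,@@,
@@@@
k=9  @,@,
,,@@
,@@,
,,@@
,@@,
@@@@
k=10  @,@,
,,@@
,@@,
,,@@
,@,,
@,,,
k=11  @@,@
,,,@
,@@,
,,@@
,@,,
@,,,
k=12  @@@@
,@@,
,@,,
,,@@
,@,,
@,,,
k=13  @@@@
,@,,
,,@@
,,,@
,@,,
@,,,
k=14  @@@@
,@,,
,,@@
,@,@
@,@,
@@,,
k=15  @@@,
,@@@
,,@,
,@,@
@,@,
@@,,
k=16  @@,@
,@@,
,,@,
,@,@
@,@,
@@,,
k=17  @@,@
,@@,
,,@,
,@,@
@,,,
@,@@
k=18  @@,,
,@,@
,,@@
,@,@
@,,,
@,@@
k=19  @@,,
,@,@
,,@@
,,,@
,@@,
@@@@
k=20  @@@,
,,@,
,,,@
,,,@
,@@,
@@@@

0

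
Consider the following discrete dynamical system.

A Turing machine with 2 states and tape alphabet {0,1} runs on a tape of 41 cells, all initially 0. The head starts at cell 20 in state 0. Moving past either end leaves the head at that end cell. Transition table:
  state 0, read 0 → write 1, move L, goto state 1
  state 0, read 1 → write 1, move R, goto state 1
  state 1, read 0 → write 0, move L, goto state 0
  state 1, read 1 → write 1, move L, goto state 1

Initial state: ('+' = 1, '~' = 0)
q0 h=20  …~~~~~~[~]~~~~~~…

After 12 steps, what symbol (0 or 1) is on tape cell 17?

t=0: q0 h=20  …~~~~~~[~]~~~~~~…
t=1: q1 h=19  …~~~~~~[~]+~~~~~…
t=2: q0 h=18  …~~~~~~[~]~+~~~~…
t=3: q1 h=17  …~~~~~~[~]+~+~~~…
t=4: q0 h=16  …~~~~~~[~]~+~+~~…
t=5: q1 h=15  …~~~~~~[~]+~+~+~…
t=6: q0 h=14  …~~~~~~[~]~+~+~+…
t=7: q1 h=13  …~~~~~~[~]+~+~+~…
t=8: q0 h=12  …~~~~~~[~]~+~+~+…
t=9: q1 h=11  …~~~~~~[~]+~+~+~…
t=10: q0 h=10  …~~~~~~[~]~+~+~+…
t=11: q1 h= 9  …~~~~~~[~]+~+~+~…
t=12: q0 h= 8  …~~~~~~[~]~+~+~+…

0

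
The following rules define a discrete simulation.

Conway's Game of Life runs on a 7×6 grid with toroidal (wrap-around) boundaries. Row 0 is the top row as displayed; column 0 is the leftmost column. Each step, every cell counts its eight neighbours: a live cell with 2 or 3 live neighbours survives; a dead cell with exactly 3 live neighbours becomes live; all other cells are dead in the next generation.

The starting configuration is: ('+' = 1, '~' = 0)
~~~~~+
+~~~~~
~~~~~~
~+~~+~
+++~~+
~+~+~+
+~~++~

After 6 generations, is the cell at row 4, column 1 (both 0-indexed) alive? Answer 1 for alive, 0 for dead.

t=0: ~~~~~+
+~~~~~
~~~~~~
~+~~+~
+++~~+
~+~+~+
+~~++~
t=1: +~~~++
~~~~~~
~~~~~~
~++~~+
~~~+~+
~~~+~~
+~++~~
t=2: ++~+++
~~~~~+
~~~~~~
+~+~+~
+~~+~~
~~~+~~
++++~~
t=3: ~~~+~~
~~~~~+
~~~~~+
~+~+~+
~+++++
+~~++~
~~~~~~
t=4: ~~~~~~
~~~~+~
~~~~~+
~+~+~+
~+~~~~
++~~~~
~~~++~
t=5: ~~~++~
~~~~~~
+~~~~+
~~+~+~
~+~~~~
+++~~~
~~~~~~
t=6: ~~~~~~
~~~~++
~~~~~+
++~~~+
+~~+~~
+++~~~
~+++~~

0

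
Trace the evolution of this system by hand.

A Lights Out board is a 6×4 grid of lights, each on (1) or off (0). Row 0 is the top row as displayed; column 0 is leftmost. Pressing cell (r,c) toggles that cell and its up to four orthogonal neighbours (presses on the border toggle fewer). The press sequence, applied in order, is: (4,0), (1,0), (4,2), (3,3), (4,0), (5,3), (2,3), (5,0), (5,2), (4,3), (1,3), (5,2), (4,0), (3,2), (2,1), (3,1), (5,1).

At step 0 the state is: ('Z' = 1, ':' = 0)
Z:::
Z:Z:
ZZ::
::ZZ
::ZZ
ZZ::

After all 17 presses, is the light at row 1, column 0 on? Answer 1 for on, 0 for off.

0

step 0: Z:::
Z:Z:
ZZ::
::ZZ
::ZZ
ZZ::
step 1: Z:::
Z:Z:
ZZ::
Z:ZZ
ZZZZ
:Z::
step 2: ::::
:ZZ:
:Z::
Z:ZZ
ZZZZ
:Z::
step 3: ::::
:ZZ:
:Z::
Z::Z
Z:::
:ZZ:
step 4: ::::
:ZZ:
:Z:Z
Z:Z:
Z::Z
:ZZ:
step 5: ::::
:ZZ:
:Z:Z
::Z:
:Z:Z
ZZZ:
step 6: ::::
:ZZ:
:Z:Z
::Z:
:Z::
ZZ:Z
step 7: ::::
:ZZZ
:ZZ:
::ZZ
:Z::
ZZ:Z
step 8: ::::
:ZZZ
:ZZ:
::ZZ
ZZ::
:::Z
step 9: ::::
:ZZZ
:ZZ:
::ZZ
ZZZ:
:ZZ:
step 10: ::::
:ZZZ
:ZZ:
::Z:
ZZ:Z
:ZZZ
step 11: :::Z
:Z::
:ZZZ
::Z:
ZZ:Z
:ZZZ
step 12: :::Z
:Z::
:ZZZ
::Z:
ZZZZ
::::
step 13: :::Z
:Z::
:ZZZ
Z:Z:
::ZZ
Z:::
step 14: :::Z
:Z::
:Z:Z
ZZ:Z
:::Z
Z:::
step 15: :::Z
::::
Z:ZZ
Z::Z
:::Z
Z:::
step 16: :::Z
::::
ZZZZ
:ZZZ
:Z:Z
Z:::
step 17: :::Z
::::
ZZZZ
:ZZZ
:::Z
:ZZ:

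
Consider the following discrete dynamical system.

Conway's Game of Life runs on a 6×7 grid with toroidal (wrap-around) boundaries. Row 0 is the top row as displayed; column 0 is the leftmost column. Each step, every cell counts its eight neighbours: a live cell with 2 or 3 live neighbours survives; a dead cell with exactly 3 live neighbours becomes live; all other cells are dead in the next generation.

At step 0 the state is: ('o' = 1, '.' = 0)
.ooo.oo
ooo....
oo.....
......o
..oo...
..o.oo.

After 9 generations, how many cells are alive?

24

step 0: .ooo.oo
ooo....
oo.....
......o
..oo...
..o.oo.
step 1: .....oo
...o...
..o...o
ooo....
..oooo.
.....oo
step 2: ....ooo
.....oo
o.oo...
o...ooo
o.oooo.
...o...
step 3: ....o.o
o..o...
oo.o...
o......
ooo....
..o....
step 4: ...o...
ooooo.o
ooo...o
......o
o.o....
o.oo...
step 5: ......o
....ooo
.......
..o...o
o.oo..o
..oo...
step 6: ...oo.o
.....oo
......o
oooo..o
o.....o
oooo..o
step 7: .o.oo..
o...o.o
.oo....
.oo..o.
.....o.
.oooo..
step 8: .o.....
o...oo.
..oo.oo
.oo....
.....o.
.o...o.
step 9: oo..ooo
oooooo.
o.oo.oo
.oooooo
.oo....
.......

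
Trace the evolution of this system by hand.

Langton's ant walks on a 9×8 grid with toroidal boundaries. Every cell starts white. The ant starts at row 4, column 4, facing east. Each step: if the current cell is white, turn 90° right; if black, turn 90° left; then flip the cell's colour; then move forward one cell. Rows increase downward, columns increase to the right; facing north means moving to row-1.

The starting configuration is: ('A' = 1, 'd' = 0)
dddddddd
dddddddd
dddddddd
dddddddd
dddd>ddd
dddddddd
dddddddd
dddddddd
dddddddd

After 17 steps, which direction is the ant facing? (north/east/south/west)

north

t=0: dddddddd
dddddddd
dddddddd
dddddddd
dddd>ddd
dddddddd
dddddddd
dddddddd
dddddddd
t=1: dddddddd
dddddddd
dddddddd
dddddddd
ddddAddd
ddddvddd
dddddddd
dddddddd
dddddddd
t=2: dddddddd
dddddddd
dddddddd
dddddddd
ddddAddd
ddd<Addd
dddddddd
dddddddd
dddddddd
t=3: dddddddd
dddddddd
dddddddd
dddddddd
ddd^Addd
dddAAddd
dddddddd
dddddddd
dddddddd
t=4: dddddddd
dddddddd
dddddddd
dddddddd
dddA>ddd
dddAAddd
dddddddd
dddddddd
dddddddd
t=5: dddddddd
dddddddd
dddddddd
dddd^ddd
dddAdddd
dddAAddd
dddddddd
dddddddd
dddddddd
t=6: dddddddd
dddddddd
dddddddd
ddddA>dd
dddAdddd
dddAAddd
dddddddd
dddddddd
dddddddd
t=7: dddddddd
dddddddd
dddddddd
ddddAAdd
dddAdvdd
dddAAddd
dddddddd
dddddddd
dddddddd
t=8: dddddddd
dddddddd
dddddddd
ddddAAdd
dddA<Add
dddAAddd
dddddddd
dddddddd
dddddddd
t=9: dddddddd
dddddddd
dddddddd
dddd^Add
dddAAAdd
dddAAddd
dddddddd
dddddddd
dddddddd
t=10: dddddddd
dddddddd
dddddddd
ddd<dAdd
dddAAAdd
dddAAddd
dddddddd
dddddddd
dddddddd
t=11: dddddddd
dddddddd
ddd^dddd
dddAdAdd
dddAAAdd
dddAAddd
dddddddd
dddddddd
dddddddd
t=12: dddddddd
dddddddd
dddA>ddd
dddAdAdd
dddAAAdd
dddAAddd
dddddddd
dddddddd
dddddddd
t=13: dddddddd
dddddddd
dddAAddd
dddAvAdd
dddAAAdd
dddAAddd
dddddddd
dddddddd
dddddddd
t=14: dddddddd
dddddddd
dddAAddd
ddd<AAdd
dddAAAdd
dddAAddd
dddddddd
dddddddd
dddddddd
t=15: dddddddd
dddddddd
dddAAddd
ddddAAdd
dddvAAdd
dddAAddd
dddddddd
dddddddd
dddddddd
t=16: dddddddd
dddddddd
dddAAddd
ddddAAdd
dddd>Add
dddAAddd
dddddddd
dddddddd
dddddddd
t=17: dddddddd
dddddddd
dddAAddd
dddd^Add
dddddAdd
dddAAddd
dddddddd
dddddddd
dddddddd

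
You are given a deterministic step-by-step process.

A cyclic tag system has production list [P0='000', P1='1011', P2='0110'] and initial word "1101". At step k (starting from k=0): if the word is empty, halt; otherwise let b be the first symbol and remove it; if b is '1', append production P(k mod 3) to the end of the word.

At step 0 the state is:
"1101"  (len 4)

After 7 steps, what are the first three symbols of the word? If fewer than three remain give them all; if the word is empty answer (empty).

101

0) "1101"  (len 4)
1) "101000"  (len 6)
2) "010001011"  (len 9)
3) "10001011"  (len 8)
4) "0001011000"  (len 10)
5) "001011000"  (len 9)
6) "01011000"  (len 8)
7) "1011000"  (len 7)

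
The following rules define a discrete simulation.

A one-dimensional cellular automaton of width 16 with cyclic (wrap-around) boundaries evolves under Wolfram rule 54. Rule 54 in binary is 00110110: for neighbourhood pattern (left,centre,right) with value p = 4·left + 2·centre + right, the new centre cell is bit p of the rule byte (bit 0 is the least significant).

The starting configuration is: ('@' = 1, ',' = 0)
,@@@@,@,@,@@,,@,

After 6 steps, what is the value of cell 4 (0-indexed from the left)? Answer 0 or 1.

gen 0: ,@@@@,@,@,@@,,@,
gen 1: @,,,,@@@@@,,@@@@
gen 2: ,@,,@,,,,,@@,,,,
gen 3: @@@@@@,,,@,,@,,,
gen 4: ,,,,,,@,@@@@@@,@
gen 5: @,,,,@@@,,,,,,@@
gen 6: ,@,,@,,,@,,,,@,,

1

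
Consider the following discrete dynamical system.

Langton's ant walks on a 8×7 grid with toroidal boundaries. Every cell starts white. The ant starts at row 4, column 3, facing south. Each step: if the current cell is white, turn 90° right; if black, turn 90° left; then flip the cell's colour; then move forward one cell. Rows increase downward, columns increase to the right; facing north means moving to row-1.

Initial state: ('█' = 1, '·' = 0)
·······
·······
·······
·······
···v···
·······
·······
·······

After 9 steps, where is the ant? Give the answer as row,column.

step 0: ·······
·······
·······
·······
···v···
·······
·······
·······
step 1: ·······
·······
·······
·······
··<█···
·······
·······
·······
step 2: ·······
·······
·······
··^····
··██···
·······
·······
·······
step 3: ·······
·······
·······
··█>···
··██···
·······
·······
·······
step 4: ·······
·······
·······
··██···
··█v···
·······
·······
·······
step 5: ·······
·······
·······
··██···
··█·>··
·······
·······
·······
step 6: ·······
·······
·······
··██···
··█·█··
····v··
·······
·······
step 7: ·······
·······
·······
··██···
··█·█··
···<█··
·······
·······
step 8: ·······
·······
·······
··██···
··█^█··
···██··
·······
·······
step 9: ·······
·······
·······
··██···
··██>··
···██··
·······
·······

4,4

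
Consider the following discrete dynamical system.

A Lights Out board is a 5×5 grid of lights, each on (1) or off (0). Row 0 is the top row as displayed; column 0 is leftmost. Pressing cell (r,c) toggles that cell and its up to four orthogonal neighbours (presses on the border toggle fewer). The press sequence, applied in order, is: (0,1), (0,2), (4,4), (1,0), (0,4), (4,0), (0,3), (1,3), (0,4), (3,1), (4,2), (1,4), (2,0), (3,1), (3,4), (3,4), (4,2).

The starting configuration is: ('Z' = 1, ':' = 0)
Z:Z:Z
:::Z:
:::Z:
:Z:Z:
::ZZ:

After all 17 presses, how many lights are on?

gen 0: Z:Z:Z
:::Z:
:::Z:
:Z:Z:
::ZZ:
gen 1: :Z::Z
:Z:Z:
:::Z:
:Z:Z:
::ZZ:
gen 2: ::ZZZ
:ZZZ:
:::Z:
:Z:Z:
::ZZ:
gen 3: ::ZZZ
:ZZZ:
:::Z:
:Z:ZZ
::Z:Z
gen 4: Z:ZZZ
Z:ZZ:
Z::Z:
:Z:ZZ
::Z:Z
gen 5: Z:Z::
Z:ZZZ
Z::Z:
:Z:ZZ
::Z:Z
gen 6: Z:Z::
Z:ZZZ
Z::Z:
ZZ:ZZ
ZZZ:Z
gen 7: Z::ZZ
Z:Z:Z
Z::Z:
ZZ:ZZ
ZZZ:Z
gen 8: Z:::Z
Z::Z:
Z::::
ZZ:ZZ
ZZZ:Z
gen 9: Z::Z:
Z::ZZ
Z::::
ZZ:ZZ
ZZZ:Z
gen 10: Z::Z:
Z::ZZ
ZZ:::
::ZZZ
Z:Z:Z
gen 11: Z::Z:
Z::ZZ
ZZ:::
:::ZZ
ZZ:ZZ
gen 12: Z::ZZ
Z::::
ZZ::Z
:::ZZ
ZZ:ZZ
gen 13: Z::ZZ
:::::
::::Z
Z::ZZ
ZZ:ZZ
gen 14: Z::ZZ
:::::
:Z::Z
:ZZZZ
Z::ZZ
gen 15: Z::ZZ
:::::
:Z:::
:ZZ::
Z::Z:
gen 16: Z::ZZ
:::::
:Z::Z
:ZZZZ
Z::ZZ
gen 17: Z::ZZ
:::::
:Z::Z
:Z:ZZ
ZZZ:Z

12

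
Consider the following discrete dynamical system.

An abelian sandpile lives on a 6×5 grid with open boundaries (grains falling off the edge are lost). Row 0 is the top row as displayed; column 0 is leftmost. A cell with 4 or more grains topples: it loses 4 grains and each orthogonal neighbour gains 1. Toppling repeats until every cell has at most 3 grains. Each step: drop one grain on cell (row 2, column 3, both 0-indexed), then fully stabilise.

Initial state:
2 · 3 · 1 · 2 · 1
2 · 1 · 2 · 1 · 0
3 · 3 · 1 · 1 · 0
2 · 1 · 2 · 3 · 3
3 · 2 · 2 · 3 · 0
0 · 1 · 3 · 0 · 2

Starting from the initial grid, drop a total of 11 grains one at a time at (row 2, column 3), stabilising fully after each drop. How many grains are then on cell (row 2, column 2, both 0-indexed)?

0) 2 · 3 · 1 · 2 · 1
2 · 1 · 2 · 1 · 0
3 · 3 · 1 · 1 · 0
2 · 1 · 2 · 3 · 3
3 · 2 · 2 · 3 · 0
0 · 1 · 3 · 0 · 2
1) 2 · 3 · 1 · 2 · 1
2 · 1 · 2 · 1 · 0
3 · 3 · 1 · 2 · 0
2 · 1 · 2 · 3 · 3
3 · 2 · 2 · 3 · 0
0 · 1 · 3 · 0 · 2
2) 2 · 3 · 1 · 2 · 1
2 · 1 · 2 · 1 · 0
3 · 3 · 1 · 3 · 0
2 · 1 · 2 · 3 · 3
3 · 2 · 2 · 3 · 0
0 · 1 · 3 · 0 · 2
3) 2 · 3 · 1 · 2 · 1
2 · 1 · 2 · 2 · 0
3 · 3 · 2 · 1 · 2
2 · 1 · 3 · 2 · 0
3 · 2 · 3 · 0 · 2
0 · 1 · 3 · 1 · 2
4) 2 · 3 · 1 · 2 · 1
2 · 1 · 2 · 2 · 0
3 · 3 · 2 · 2 · 2
2 · 1 · 3 · 2 · 0
3 · 2 · 3 · 0 · 2
0 · 1 · 3 · 1 · 2
5) 2 · 3 · 1 · 2 · 1
2 · 1 · 2 · 2 · 0
3 · 3 · 2 · 3 · 2
2 · 1 · 3 · 2 · 0
3 · 2 · 3 · 0 · 2
0 · 1 · 3 · 1 · 2
6) 2 · 3 · 1 · 2 · 1
2 · 1 · 2 · 3 · 0
3 · 3 · 3 · 0 · 3
2 · 1 · 3 · 3 · 0
3 · 2 · 3 · 0 · 2
0 · 1 · 3 · 1 · 2
7) 2 · 3 · 1 · 2 · 1
2 · 1 · 2 · 3 · 0
3 · 3 · 3 · 1 · 3
2 · 1 · 3 · 3 · 0
3 · 2 · 3 · 0 · 2
0 · 1 · 3 · 1 · 2
8) 2 · 3 · 1 · 2 · 1
2 · 1 · 2 · 3 · 0
3 · 3 · 3 · 2 · 3
2 · 1 · 3 · 3 · 0
3 · 2 · 3 · 0 · 2
0 · 1 · 3 · 1 · 2
9) 2 · 3 · 1 · 2 · 1
2 · 1 · 2 · 3 · 0
3 · 3 · 3 · 3 · 3
2 · 1 · 3 · 3 · 0
3 · 2 · 3 · 0 · 2
0 · 1 · 3 · 1 · 2
10) 2 · 3 · 2 · 3 · 1
3 · 3 · 1 · 2 · 2
0 · 2 · 0 · 1 · 1
3 · 3 · 3 · 2 · 2
3 · 3 · 1 · 2 · 2
0 · 2 · 0 · 2 · 2
11) 2 · 3 · 2 · 3 · 1
3 · 3 · 1 · 2 · 2
0 · 2 · 0 · 2 · 1
3 · 3 · 3 · 2 · 2
3 · 3 · 1 · 2 · 2
0 · 2 · 0 · 2 · 2

0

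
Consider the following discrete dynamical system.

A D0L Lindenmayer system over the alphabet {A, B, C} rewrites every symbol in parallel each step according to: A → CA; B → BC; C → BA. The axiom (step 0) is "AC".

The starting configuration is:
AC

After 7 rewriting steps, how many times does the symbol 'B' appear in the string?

0) AC
1) CABA
2) BACABCCA
3) BCCABACABCBABACA
4) BCBABACABCCABACABCBABCCABCCABACA
5) BCBABCCABCCABACABCBABACABCCABACABCBABCCABCBABACABCBABACABCCABACA
6) BCBABCCABCBABACABCBABACABCCABACABCBABCCABCCABACABCBABACABC…CABCBABACABCBABCCABCCABACABCBABCCABCCABACABCBABACABCCABACA  (len 128)
7) BCBABCCABCBABACABCBABCCABCCABACABCBABCCABCCABACABCBABACABC…CABCBABACABCBABACABCCABACABCBABCCABCCABACABCBABACABCCABACA  (len 256)

85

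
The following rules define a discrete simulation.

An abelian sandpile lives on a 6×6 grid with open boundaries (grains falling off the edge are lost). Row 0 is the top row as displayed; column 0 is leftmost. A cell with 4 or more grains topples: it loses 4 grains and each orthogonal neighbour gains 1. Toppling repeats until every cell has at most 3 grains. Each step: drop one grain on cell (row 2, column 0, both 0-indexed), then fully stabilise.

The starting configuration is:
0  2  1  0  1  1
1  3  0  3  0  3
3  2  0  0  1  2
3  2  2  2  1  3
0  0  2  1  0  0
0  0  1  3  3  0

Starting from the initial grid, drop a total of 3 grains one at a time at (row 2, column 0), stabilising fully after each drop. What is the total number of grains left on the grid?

0) 0  2  1  0  1  1
1  3  0  3  0  3
3  2  0  0  1  2
3  2  2  2  1  3
0  0  2  1  0  0
0  0  1  3  3  0
1) 0  2  1  0  1  1
2  3  0  3  0  3
1  3  0  0  1  2
0  3  2  2  1  3
1  0  2  1  0  0
0  0  1  3  3  0
2) 0  2  1  0  1  1
2  3  0  3  0  3
2  3  0  0  1  2
0  3  2  2  1  3
1  0  2  1  0  0
0  0  1  3  3  0
3) 0  2  1  0  1  1
2  3  0  3  0  3
3  3  0  0  1  2
0  3  2  2  1  3
1  0  2  1  0  0
0  0  1  3  3  0

47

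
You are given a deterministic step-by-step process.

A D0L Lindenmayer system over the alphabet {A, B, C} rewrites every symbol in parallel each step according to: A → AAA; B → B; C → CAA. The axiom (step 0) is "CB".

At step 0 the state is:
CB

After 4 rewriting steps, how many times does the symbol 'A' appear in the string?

80

step 0: CB
step 1: CAAB
step 2: CAAAAAAAAB
step 3: CAAAAAAAAAAAAAAAAAAAAAAAAAAB
step 4: CAAAAAAAAAAAAAAAAAAAAAAAAAAAAAAAAAAAAAAAAAAAAAAAAAAAAAAAAAAAAAAAAAAAAAAAAAAAAAAAAB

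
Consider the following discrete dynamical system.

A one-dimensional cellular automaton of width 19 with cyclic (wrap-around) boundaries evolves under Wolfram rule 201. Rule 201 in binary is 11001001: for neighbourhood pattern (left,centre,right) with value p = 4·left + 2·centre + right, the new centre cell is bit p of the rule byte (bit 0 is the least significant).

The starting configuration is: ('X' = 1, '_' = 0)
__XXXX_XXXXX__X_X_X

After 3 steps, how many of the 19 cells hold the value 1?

k=0  __XXXX_XXXXX__X_X_X
k=1  __XXXX_XXXXX_______
k=2  X_XXXX_XXXXX_XXXXXX
k=3  X_XXXX_XXXXX_XXXXXX

16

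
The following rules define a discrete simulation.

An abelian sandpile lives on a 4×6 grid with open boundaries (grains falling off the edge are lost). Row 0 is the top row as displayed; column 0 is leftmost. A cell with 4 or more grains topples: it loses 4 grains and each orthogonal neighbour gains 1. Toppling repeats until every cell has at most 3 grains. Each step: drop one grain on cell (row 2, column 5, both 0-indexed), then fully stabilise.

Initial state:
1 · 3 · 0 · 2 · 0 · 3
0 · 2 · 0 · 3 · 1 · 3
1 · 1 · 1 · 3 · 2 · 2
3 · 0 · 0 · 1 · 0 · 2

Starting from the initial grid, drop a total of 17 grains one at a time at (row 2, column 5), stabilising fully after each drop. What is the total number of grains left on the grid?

36

0) 1 · 3 · 0 · 2 · 0 · 3
0 · 2 · 0 · 3 · 1 · 3
1 · 1 · 1 · 3 · 2 · 2
3 · 0 · 0 · 1 · 0 · 2
1) 1 · 3 · 0 · 2 · 0 · 3
0 · 2 · 0 · 3 · 1 · 3
1 · 1 · 1 · 3 · 2 · 3
3 · 0 · 0 · 1 · 0 · 2
2) 1 · 3 · 0 · 2 · 1 · 0
0 · 2 · 0 · 3 · 2 · 1
1 · 1 · 1 · 3 · 3 · 1
3 · 0 · 0 · 1 · 0 · 3
3) 1 · 3 · 0 · 2 · 1 · 0
0 · 2 · 0 · 3 · 2 · 1
1 · 1 · 1 · 3 · 3 · 2
3 · 0 · 0 · 1 · 0 · 3
4) 1 · 3 · 0 · 2 · 1 · 0
0 · 2 · 0 · 3 · 2 · 1
1 · 1 · 1 · 3 · 3 · 3
3 · 0 · 0 · 1 · 0 · 3
5) 1 · 3 · 0 · 3 · 2 · 0
0 · 2 · 1 · 1 · 0 · 3
1 · 1 · 2 · 1 · 2 · 2
3 · 0 · 0 · 2 · 2 · 0
6) 1 · 3 · 0 · 3 · 2 · 0
0 · 2 · 1 · 1 · 0 · 3
1 · 1 · 2 · 1 · 2 · 3
3 · 0 · 0 · 2 · 2 · 0
7) 1 · 3 · 0 · 3 · 2 · 1
0 · 2 · 1 · 1 · 1 · 0
1 · 1 · 2 · 1 · 3 · 1
3 · 0 · 0 · 2 · 2 · 1
8) 1 · 3 · 0 · 3 · 2 · 1
0 · 2 · 1 · 1 · 1 · 0
1 · 1 · 2 · 1 · 3 · 2
3 · 0 · 0 · 2 · 2 · 1
9) 1 · 3 · 0 · 3 · 2 · 1
0 · 2 · 1 · 1 · 1 · 0
1 · 1 · 2 · 1 · 3 · 3
3 · 0 · 0 · 2 · 2 · 1
10) 1 · 3 · 0 · 3 · 2 · 1
0 · 2 · 1 · 1 · 2 · 1
1 · 1 · 2 · 2 · 0 · 1
3 · 0 · 0 · 2 · 3 · 2
11) 1 · 3 · 0 · 3 · 2 · 1
0 · 2 · 1 · 1 · 2 · 1
1 · 1 · 2 · 2 · 0 · 2
3 · 0 · 0 · 2 · 3 · 2
12) 1 · 3 · 0 · 3 · 2 · 1
0 · 2 · 1 · 1 · 2 · 1
1 · 1 · 2 · 2 · 0 · 3
3 · 0 · 0 · 2 · 3 · 2
13) 1 · 3 · 0 · 3 · 2 · 1
0 · 2 · 1 · 1 · 2 · 2
1 · 1 · 2 · 2 · 1 · 0
3 · 0 · 0 · 2 · 3 · 3
14) 1 · 3 · 0 · 3 · 2 · 1
0 · 2 · 1 · 1 · 2 · 2
1 · 1 · 2 · 2 · 1 · 1
3 · 0 · 0 · 2 · 3 · 3
15) 1 · 3 · 0 · 3 · 2 · 1
0 · 2 · 1 · 1 · 2 · 2
1 · 1 · 2 · 2 · 1 · 2
3 · 0 · 0 · 2 · 3 · 3
16) 1 · 3 · 0 · 3 · 2 · 1
0 · 2 · 1 · 1 · 2 · 2
1 · 1 · 2 · 2 · 1 · 3
3 · 0 · 0 · 2 · 3 · 3
17) 1 · 3 · 0 · 3 · 2 · 1
0 · 2 · 1 · 1 · 2 · 3
1 · 1 · 2 · 2 · 3 · 1
3 · 0 · 0 · 3 · 0 · 1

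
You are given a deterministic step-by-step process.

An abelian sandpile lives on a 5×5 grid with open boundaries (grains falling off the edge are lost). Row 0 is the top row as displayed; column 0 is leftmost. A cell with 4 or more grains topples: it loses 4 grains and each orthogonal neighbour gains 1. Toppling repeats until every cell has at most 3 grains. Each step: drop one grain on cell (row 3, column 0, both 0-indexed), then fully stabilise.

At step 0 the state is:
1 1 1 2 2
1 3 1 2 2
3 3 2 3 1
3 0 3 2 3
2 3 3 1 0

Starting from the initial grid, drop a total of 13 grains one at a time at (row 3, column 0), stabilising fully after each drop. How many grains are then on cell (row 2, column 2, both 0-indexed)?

3

gen 0: 1 1 1 2 2
1 3 1 2 2
3 3 2 3 1
3 0 3 2 3
2 3 3 1 0
gen 1: 1 2 1 2 2
3 0 2 2 2
1 1 3 3 1
1 2 3 2 3
3 3 3 1 0
gen 2: 1 2 1 2 2
3 0 2 2 2
1 1 3 3 1
2 2 3 2 3
3 3 3 1 0
gen 3: 1 2 1 2 2
3 0 2 2 2
1 1 3 3 1
3 2 3 2 3
3 3 3 1 0
gen 4: 1 2 1 2 2
3 0 3 3 2
2 3 1 1 3
2 1 3 1 0
1 2 1 3 1
gen 5: 1 2 1 2 2
3 0 3 3 2
2 3 1 1 3
3 1 3 1 0
1 2 1 3 1
gen 6: 1 2 1 2 2
3 0 3 3 2
3 3 1 1 3
0 2 3 1 0
2 2 1 3 1
gen 7: 1 2 1 2 2
3 0 3 3 2
3 3 1 1 3
1 2 3 1 0
2 2 1 3 1
gen 8: 1 2 1 2 2
3 0 3 3 2
3 3 1 1 3
2 2 3 1 0
2 2 1 3 1
gen 9: 1 2 1 2 2
3 0 3 3 2
3 3 1 1 3
3 2 3 1 0
2 2 1 3 1
gen 10: 2 2 1 2 2
0 2 3 3 2
2 1 3 1 3
2 1 0 2 0
3 3 2 3 1
gen 11: 2 2 1 2 2
0 2 3 3 2
2 1 3 1 3
3 1 0 2 0
3 3 2 3 1
gen 12: 2 2 1 2 2
0 2 3 3 2
3 1 3 1 3
1 3 0 2 0
1 0 3 3 1
gen 13: 2 2 1 2 2
0 2 3 3 2
3 1 3 1 3
2 3 0 2 0
1 0 3 3 1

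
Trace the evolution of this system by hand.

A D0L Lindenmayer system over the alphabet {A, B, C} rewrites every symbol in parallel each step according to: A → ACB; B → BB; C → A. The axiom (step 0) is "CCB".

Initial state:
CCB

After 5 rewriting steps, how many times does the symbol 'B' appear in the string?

70

step 0: CCB
step 1: AABB
step 2: ACBACBBBBB
step 3: ACBABBACBABBBBBBBBBB
step 4: ACBABBACBBBBBACBABBACBBBBBBBBBBBBBBBBBBBBB
step 5: ACBABBACBBBBBACBABBBBBBBBBBACBABBACBBBBBACBABBBBBBBBBBBBBBBBBBBBBBBBBBBBBBBBBBBBBBBBBB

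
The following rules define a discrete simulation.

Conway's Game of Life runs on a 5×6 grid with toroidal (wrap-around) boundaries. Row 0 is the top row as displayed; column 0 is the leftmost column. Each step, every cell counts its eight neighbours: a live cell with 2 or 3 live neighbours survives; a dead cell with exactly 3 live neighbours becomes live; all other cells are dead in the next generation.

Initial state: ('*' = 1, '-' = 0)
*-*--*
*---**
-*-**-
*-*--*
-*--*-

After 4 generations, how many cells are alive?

k=0  *-*--*
*---**
-*-**-
*-*--*
-*--*-
k=1  ---*--
--*---
-***--
*-*--*
--***-
k=2  ----*-
-*----
*--*--
*----*
-**-**
k=3  ******
------
**---*
--**--
-*-**-
k=4  **---*
---*--
***---
---*-*
------

9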